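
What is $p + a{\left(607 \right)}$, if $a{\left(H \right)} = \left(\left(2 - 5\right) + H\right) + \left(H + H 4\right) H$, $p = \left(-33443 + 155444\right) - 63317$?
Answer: $1901533$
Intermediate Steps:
$p = 58684$ ($p = 122001 - 63317 = 58684$)
$a{\left(H \right)} = -3 + H + 5 H^{2}$ ($a{\left(H \right)} = \left(-3 + H\right) + \left(H + 4 H\right) H = \left(-3 + H\right) + 5 H H = \left(-3 + H\right) + 5 H^{2} = -3 + H + 5 H^{2}$)
$p + a{\left(607 \right)} = 58684 + \left(-3 + 607 + 5 \cdot 607^{2}\right) = 58684 + \left(-3 + 607 + 5 \cdot 368449\right) = 58684 + \left(-3 + 607 + 1842245\right) = 58684 + 1842849 = 1901533$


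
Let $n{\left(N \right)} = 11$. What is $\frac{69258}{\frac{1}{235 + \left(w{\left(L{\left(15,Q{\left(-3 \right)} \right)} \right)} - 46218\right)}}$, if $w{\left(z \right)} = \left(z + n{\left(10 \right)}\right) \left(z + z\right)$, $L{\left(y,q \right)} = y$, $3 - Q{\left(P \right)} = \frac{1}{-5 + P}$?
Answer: $-3130669374$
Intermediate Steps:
$Q{\left(P \right)} = 3 - \frac{1}{-5 + P}$
$w{\left(z \right)} = 2 z \left(11 + z\right)$ ($w{\left(z \right)} = \left(z + 11\right) \left(z + z\right) = \left(11 + z\right) 2 z = 2 z \left(11 + z\right)$)
$\frac{69258}{\frac{1}{235 + \left(w{\left(L{\left(15,Q{\left(-3 \right)} \right)} \right)} - 46218\right)}} = \frac{69258}{\frac{1}{235 + \left(2 \cdot 15 \left(11 + 15\right) - 46218\right)}} = \frac{69258}{\frac{1}{235 - \left(46218 - 780\right)}} = \frac{69258}{\frac{1}{235 + \left(780 - 46218\right)}} = \frac{69258}{\frac{1}{235 - 45438}} = \frac{69258}{\frac{1}{-45203}} = \frac{69258}{- \frac{1}{45203}} = 69258 \left(-45203\right) = -3130669374$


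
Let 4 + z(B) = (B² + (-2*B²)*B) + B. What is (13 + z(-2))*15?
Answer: 405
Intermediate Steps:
z(B) = -4 + B + B² - 2*B³ (z(B) = -4 + ((B² + (-2*B²)*B) + B) = -4 + ((B² - 2*B³) + B) = -4 + (B + B² - 2*B³) = -4 + B + B² - 2*B³)
(13 + z(-2))*15 = (13 + (-4 - 2 + (-2)² - 2*(-2)³))*15 = (13 + (-4 - 2 + 4 - 2*(-8)))*15 = (13 + (-4 - 2 + 4 + 16))*15 = (13 + 14)*15 = 27*15 = 405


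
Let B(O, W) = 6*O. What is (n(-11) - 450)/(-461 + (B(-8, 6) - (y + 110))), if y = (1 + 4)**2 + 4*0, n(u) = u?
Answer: 461/644 ≈ 0.71584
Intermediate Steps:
y = 25 (y = 5**2 + 0 = 25 + 0 = 25)
(n(-11) - 450)/(-461 + (B(-8, 6) - (y + 110))) = (-11 - 450)/(-461 + (6*(-8) - (25 + 110))) = -461/(-461 + (-48 - 1*135)) = -461/(-461 + (-48 - 135)) = -461/(-461 - 183) = -461/(-644) = -461*(-1/644) = 461/644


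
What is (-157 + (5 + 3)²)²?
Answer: 8649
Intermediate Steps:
(-157 + (5 + 3)²)² = (-157 + 8²)² = (-157 + 64)² = (-93)² = 8649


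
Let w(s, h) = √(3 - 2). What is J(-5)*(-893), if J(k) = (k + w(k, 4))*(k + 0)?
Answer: -17860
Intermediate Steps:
w(s, h) = 1 (w(s, h) = √1 = 1)
J(k) = k*(1 + k) (J(k) = (k + 1)*(k + 0) = (1 + k)*k = k*(1 + k))
J(-5)*(-893) = -5*(1 - 5)*(-893) = -5*(-4)*(-893) = 20*(-893) = -17860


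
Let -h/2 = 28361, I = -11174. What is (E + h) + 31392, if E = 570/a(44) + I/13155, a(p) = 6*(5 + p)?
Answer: -16326889151/644595 ≈ -25329.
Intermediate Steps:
h = -56722 (h = -2*28361 = -56722)
a(p) = 30 + 6*p
E = 702199/644595 (E = 570/(30 + 6*44) - 11174/13155 = 570/(30 + 264) - 11174*1/13155 = 570/294 - 11174/13155 = 570*(1/294) - 11174/13155 = 95/49 - 11174/13155 = 702199/644595 ≈ 1.0894)
(E + h) + 31392 = (702199/644595 - 56722) + 31392 = -36562015391/644595 + 31392 = -16326889151/644595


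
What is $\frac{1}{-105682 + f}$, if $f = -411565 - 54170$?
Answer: $- \frac{1}{571417} \approx -1.75 \cdot 10^{-6}$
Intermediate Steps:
$f = -465735$ ($f = -411565 - 54170 = -465735$)
$\frac{1}{-105682 + f} = \frac{1}{-105682 - 465735} = \frac{1}{-571417} = - \frac{1}{571417}$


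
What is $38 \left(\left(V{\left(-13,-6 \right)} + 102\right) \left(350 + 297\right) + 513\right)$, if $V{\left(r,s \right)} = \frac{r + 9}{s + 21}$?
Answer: $\frac{37810646}{15} \approx 2.5207 \cdot 10^{6}$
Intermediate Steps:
$V{\left(r,s \right)} = \frac{9 + r}{21 + s}$
$38 \left(\left(V{\left(-13,-6 \right)} + 102\right) \left(350 + 297\right) + 513\right) = 38 \left(\left(\frac{9 - 13}{21 - 6} + 102\right) \left(350 + 297\right) + 513\right) = 38 \left(\left(\frac{1}{15} \left(-4\right) + 102\right) 647 + 513\right) = 38 \left(\left(- \frac{4}{15} + 102\right) 647 + 513\right) = 38 \left(\frac{1526}{15} \cdot 647 + 513\right) = 38 \left(\frac{987322}{15} + 513\right) = 38 \cdot \frac{995017}{15} = \frac{37810646}{15}$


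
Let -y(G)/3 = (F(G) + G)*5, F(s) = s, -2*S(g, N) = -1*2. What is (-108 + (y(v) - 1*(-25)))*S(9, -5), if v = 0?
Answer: -83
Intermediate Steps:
S(g, N) = 1 (S(g, N) = -(-1)*2/2 = -1/2*(-2) = 1)
y(G) = -30*G (y(G) = -3*(G + G)*5 = -3*2*G*5 = -30*G)
(-108 + (y(v) - 1*(-25)))*S(9, -5) = (-108 + (-30*0 - 1*(-25)))*1 = (-108 + (0 + 25))*1 = (-108 + 25)*1 = -83*1 = -83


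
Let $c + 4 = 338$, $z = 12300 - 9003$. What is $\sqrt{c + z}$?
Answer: $\sqrt{3631} \approx 60.258$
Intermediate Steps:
$z = 3297$ ($z = 12300 - 9003 = 3297$)
$c = 334$ ($c = -4 + 338 = 334$)
$\sqrt{c + z} = \sqrt{334 + 3297} = \sqrt{3631}$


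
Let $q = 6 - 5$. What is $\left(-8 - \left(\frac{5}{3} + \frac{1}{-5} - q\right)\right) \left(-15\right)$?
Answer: $127$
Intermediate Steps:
$q = 1$ ($q = 6 - 5 = 1$)
$\left(-8 - \left(\frac{5}{3} + \frac{1}{-5} - q\right)\right) \left(-15\right) = \left(-8 - \left(-1 + \frac{5}{3} + \frac{1}{-5}\right)\right) \left(-15\right) = \left(-8 - \left(-1 - \frac{1}{5} + \frac{5}{3}\right)\right) \left(-15\right) = \left(-8 + \left(1 - \left(\frac{5}{3} - \frac{1}{5}\right)\right)\right) \left(-15\right) = \left(-8 + \left(1 - \frac{22}{15}\right)\right) \left(-15\right) = \left(-8 - \frac{7}{15}\right) \left(-15\right) = \left(- \frac{127}{15}\right) \left(-15\right) = 127$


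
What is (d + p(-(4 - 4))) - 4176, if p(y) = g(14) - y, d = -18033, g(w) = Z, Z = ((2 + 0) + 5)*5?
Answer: -22174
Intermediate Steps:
Z = 35 (Z = (2 + 5)*5 = 7*5 = 35)
g(w) = 35
p(y) = 35 - y
(d + p(-(4 - 4))) - 4176 = (-18033 + (35 - (-1)*(4 - 4))) - 4176 = (-18033 + (35 - (-1)*0)) - 4176 = (-18033 + (35 - 1*0)) - 4176 = (-18033 + (35 + 0)) - 4176 = (-18033 + 35) - 4176 = -17998 - 4176 = -22174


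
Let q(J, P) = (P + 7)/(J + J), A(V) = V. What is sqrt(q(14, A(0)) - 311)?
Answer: I*sqrt(1243)/2 ≈ 17.628*I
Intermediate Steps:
q(J, P) = (7 + P)/(2*J) (q(J, P) = (7 + P)/((2*J)) = (7 + P)*(1/(2*J)) = (7 + P)/(2*J))
sqrt(q(14, A(0)) - 311) = sqrt((1/2)*(7 + 0)/14 - 311) = sqrt((1/2)*(1/14)*7 - 311) = sqrt(1/4 - 311) = sqrt(-1243/4) = I*sqrt(1243)/2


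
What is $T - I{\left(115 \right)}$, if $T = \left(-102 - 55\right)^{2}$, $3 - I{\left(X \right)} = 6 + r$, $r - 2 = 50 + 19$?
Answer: $24723$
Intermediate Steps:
$r = 71$ ($r = 2 + \left(50 + 19\right) = 2 + 69 = 71$)
$I{\left(X \right)} = -74$ ($I{\left(X \right)} = 3 - \left(6 + 71\right) = 3 - 77 = -74$)
$T = 24649$ ($T = \left(-157\right)^{2} = 24649$)
$T - I{\left(115 \right)} = 24649 - -74 = 24649 + 74 = 24723$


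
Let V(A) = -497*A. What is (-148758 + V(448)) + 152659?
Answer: -218755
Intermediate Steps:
(-148758 + V(448)) + 152659 = (-148758 - 497*448) + 152659 = (-148758 - 222656) + 152659 = -371414 + 152659 = -218755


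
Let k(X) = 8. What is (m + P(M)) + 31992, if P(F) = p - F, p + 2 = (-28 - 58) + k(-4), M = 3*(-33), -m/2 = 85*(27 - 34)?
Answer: 33201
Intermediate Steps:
m = 1190 (m = -170*(27 - 34) = -170*(-7) = -2*(-595) = 1190)
M = -99
p = -80 (p = -2 + ((-28 - 58) + 8) = -2 + (-86 + 8) = -2 - 78 = -80)
P(F) = -80 - F
(m + P(M)) + 31992 = (1190 + (-80 - 1*(-99))) + 31992 = (1190 + (-80 + 99)) + 31992 = (1190 + 19) + 31992 = 1209 + 31992 = 33201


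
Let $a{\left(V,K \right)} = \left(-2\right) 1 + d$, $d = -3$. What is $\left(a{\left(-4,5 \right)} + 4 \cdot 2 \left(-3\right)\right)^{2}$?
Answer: $841$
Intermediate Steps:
$a{\left(V,K \right)} = -5$ ($a{\left(V,K \right)} = \left(-2\right) 1 - 3 = -2 - 3 = -5$)
$\left(a{\left(-4,5 \right)} + 4 \cdot 2 \left(-3\right)\right)^{2} = \left(-5 + 4 \cdot 2 \left(-3\right)\right)^{2} = \left(-5 + 8 \left(-3\right)\right)^{2} = \left(-5 - 24\right)^{2} = \left(-29\right)^{2} = 841$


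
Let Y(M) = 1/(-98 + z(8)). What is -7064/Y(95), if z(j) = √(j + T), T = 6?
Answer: 692272 - 7064*√14 ≈ 6.6584e+5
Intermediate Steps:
z(j) = √(6 + j) (z(j) = √(j + 6) = √(6 + j))
Y(M) = 1/(-98 + √14) (Y(M) = 1/(-98 + √(6 + 8)) = 1/(-98 + √14))
-7064/Y(95) = -7064/(-7/685 - √14/9590)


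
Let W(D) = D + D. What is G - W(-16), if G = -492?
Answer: -460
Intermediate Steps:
W(D) = 2*D
G - W(-16) = -492 - 2*(-16) = -492 - 1*(-32) = -492 + 32 = -460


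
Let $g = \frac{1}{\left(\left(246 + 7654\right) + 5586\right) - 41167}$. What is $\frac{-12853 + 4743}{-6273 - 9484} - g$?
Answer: $\frac{224508667}{436169517} \approx 0.51473$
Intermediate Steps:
$g = - \frac{1}{27681}$ ($g = \frac{1}{\left(7900 + 5586\right) - 41167} = \frac{1}{13486 - 41167} = \frac{1}{-27681} = - \frac{1}{27681} \approx -3.6126 \cdot 10^{-5}$)
$\frac{-12853 + 4743}{-6273 - 9484} - g = \frac{-12853 + 4743}{-6273 - 9484} - - \frac{1}{27681} = - \frac{8110}{-15757} + \frac{1}{27681} = \left(-8110\right) \left(- \frac{1}{15757}\right) + \frac{1}{27681} = \frac{8110}{15757} + \frac{1}{27681} = \frac{224508667}{436169517}$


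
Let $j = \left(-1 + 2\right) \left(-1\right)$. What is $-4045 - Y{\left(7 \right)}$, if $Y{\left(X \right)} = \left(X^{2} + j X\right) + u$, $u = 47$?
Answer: $-4134$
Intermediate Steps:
$j = -1$ ($j = 1 \left(-1\right) = -1$)
$Y{\left(X \right)} = 47 + X^{2} - X$ ($Y{\left(X \right)} = \left(X^{2} - X\right) + 47 = 47 + X^{2} - X$)
$-4045 - Y{\left(7 \right)} = -4045 - \left(47 + 7^{2} - 7\right) = -4045 - \left(47 + 49 - 7\right) = -4045 - 89 = -4134$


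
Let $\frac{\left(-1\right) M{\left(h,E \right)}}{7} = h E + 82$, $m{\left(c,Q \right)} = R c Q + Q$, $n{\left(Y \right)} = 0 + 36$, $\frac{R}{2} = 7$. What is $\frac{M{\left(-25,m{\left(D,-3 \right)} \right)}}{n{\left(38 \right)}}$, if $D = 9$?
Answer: $- \frac{67249}{36} \approx -1868.0$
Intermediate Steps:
$R = 14$ ($R = 2 \cdot 7 = 14$)
$n{\left(Y \right)} = 36$
$m{\left(c,Q \right)} = Q + 14 Q c$ ($m{\left(c,Q \right)} = 14 c Q + Q = 14 Q c + Q = Q + 14 Q c$)
$M{\left(h,E \right)} = -574 - 7 E h$ ($M{\left(h,E \right)} = - 7 \left(h E + 82\right) = - 7 \left(E h + 82\right) = - 7 \left(82 + E h\right) = -574 - 7 E h$)
$\frac{M{\left(-25,m{\left(D,-3 \right)} \right)}}{n{\left(38 \right)}} = \frac{-574 - 7 \left(- 3 \left(1 + 14 \cdot 9\right)\right) \left(-25\right)}{36} = \left(-574 - 7 \left(- 3 \left(1 + 126\right)\right) \left(-25\right)\right) \frac{1}{36} = \left(-574 - 7 \left(\left(-3\right) 127\right) \left(-25\right)\right) \frac{1}{36} = \left(-574 - \left(-2667\right) \left(-25\right)\right) \frac{1}{36} = \left(-574 - 66675\right) \frac{1}{36} = \left(-67249\right) \frac{1}{36} = - \frac{67249}{36}$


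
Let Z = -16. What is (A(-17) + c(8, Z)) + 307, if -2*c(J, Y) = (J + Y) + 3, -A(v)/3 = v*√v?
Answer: 619/2 + 51*I*√17 ≈ 309.5 + 210.28*I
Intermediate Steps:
A(v) = -3*v^(3/2) (A(v) = -3*v*√v = -3*v^(3/2))
c(J, Y) = -3/2 - J/2 - Y/2 (c(J, Y) = -((J + Y) + 3)/2 = -(3 + J + Y)/2 = -3/2 - J/2 - Y/2)
(A(-17) + c(8, Z)) + 307 = (-(-51)*I*√17 + (-3/2 - ½*8 - ½*(-16))) + 307 = (-(-51)*I*√17 + (-3/2 - 4 + 8)) + 307 = (51*I*√17 + 5/2) + 307 = (5/2 + 51*I*√17) + 307 = 619/2 + 51*I*√17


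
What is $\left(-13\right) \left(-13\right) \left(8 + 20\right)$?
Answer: $4732$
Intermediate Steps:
$\left(-13\right) \left(-13\right) \left(8 + 20\right) = 169 \cdot 28 = 4732$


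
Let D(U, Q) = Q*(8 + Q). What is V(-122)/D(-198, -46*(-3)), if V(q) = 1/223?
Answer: 1/4493004 ≈ 2.2257e-7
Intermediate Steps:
V(q) = 1/223
V(-122)/D(-198, -46*(-3)) = 1/(223*(((-46*(-3))*(8 - 46*(-3))))) = 1/(223*((138*(8 + 138)))) = 1/(223*((138*146))) = (1/223)/20148 = (1/223)*(1/20148) = 1/4493004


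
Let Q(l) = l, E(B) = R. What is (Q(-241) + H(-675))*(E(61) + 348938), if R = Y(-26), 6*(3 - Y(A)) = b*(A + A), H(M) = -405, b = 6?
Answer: -225449478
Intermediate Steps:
Y(A) = 3 - 2*A (Y(A) = 3 - (A + A) = 3 - 2*A)
R = 55 (R = 3 - 2*(-26) = 3 + 52 = 55)
E(B) = 55
(Q(-241) + H(-675))*(E(61) + 348938) = (-241 - 405)*(55 + 348938) = -646*348993 = -225449478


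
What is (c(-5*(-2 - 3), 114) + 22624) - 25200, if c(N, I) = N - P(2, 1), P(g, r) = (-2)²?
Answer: -2555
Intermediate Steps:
P(g, r) = 4
c(N, I) = -4 + N (c(N, I) = N - 1*4 = N - 4 = -4 + N)
(c(-5*(-2 - 3), 114) + 22624) - 25200 = ((-4 - 5*(-2 - 3)) + 22624) - 25200 = ((-4 - 5*(-5)) + 22624) - 25200 = ((-4 + 25) + 22624) - 25200 = (21 + 22624) - 25200 = 22645 - 25200 = -2555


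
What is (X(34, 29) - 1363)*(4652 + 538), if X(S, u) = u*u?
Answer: -2709180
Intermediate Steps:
X(S, u) = u²
(X(34, 29) - 1363)*(4652 + 538) = (29² - 1363)*(4652 + 538) = (841 - 1363)*5190 = -522*5190 = -2709180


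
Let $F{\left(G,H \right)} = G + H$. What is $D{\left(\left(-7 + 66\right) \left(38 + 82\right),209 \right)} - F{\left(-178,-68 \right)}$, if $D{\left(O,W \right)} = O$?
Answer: $7326$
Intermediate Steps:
$D{\left(\left(-7 + 66\right) \left(38 + 82\right),209 \right)} - F{\left(-178,-68 \right)} = \left(-7 + 66\right) \left(38 + 82\right) - \left(-178 - 68\right) = 59 \cdot 120 - -246 = 7080 + 246 = 7326$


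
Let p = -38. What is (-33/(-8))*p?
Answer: -627/4 ≈ -156.75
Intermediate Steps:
(-33/(-8))*p = -33/(-8)*(-38) = -33*(-⅛)*(-38) = (33/8)*(-38) = -627/4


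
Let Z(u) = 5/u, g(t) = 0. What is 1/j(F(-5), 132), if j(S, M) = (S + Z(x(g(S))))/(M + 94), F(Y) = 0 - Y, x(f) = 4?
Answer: 904/25 ≈ 36.160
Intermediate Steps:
F(Y) = -Y
j(S, M) = (5/4 + S)/(94 + M) (j(S, M) = (S + 5/4)/(M + 94) = (S + 5*(¼))/(94 + M) = (S + 5/4)/(94 + M) = (5/4 + S)/(94 + M))
1/j(F(-5), 132) = 1/((5/4 - 1*(-5))/(94 + 132)) = 1/((5/4 + 5)/226) = 1/((1/226)*(25/4)) = 1/(25/904) = 904/25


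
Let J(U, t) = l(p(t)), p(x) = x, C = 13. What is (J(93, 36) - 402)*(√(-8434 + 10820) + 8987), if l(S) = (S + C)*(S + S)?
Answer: 28093362 + 3126*√2386 ≈ 2.8246e+7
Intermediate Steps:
l(S) = 2*S*(13 + S) (l(S) = (S + 13)*(S + S) = (13 + S)*(2*S) = 2*S*(13 + S))
J(U, t) = 2*t*(13 + t)
(J(93, 36) - 402)*(√(-8434 + 10820) + 8987) = (2*36*(13 + 36) - 402)*(√(-8434 + 10820) + 8987) = (2*36*49 - 402)*(√2386 + 8987) = (3528 - 402)*(8987 + √2386) = 3126*(8987 + √2386) = 28093362 + 3126*√2386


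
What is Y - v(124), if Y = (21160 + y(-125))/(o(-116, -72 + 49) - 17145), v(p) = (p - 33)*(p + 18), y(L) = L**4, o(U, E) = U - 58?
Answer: -467957903/17319 ≈ -27020.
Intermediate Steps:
o(U, E) = -58 + U
v(p) = (-33 + p)*(18 + p)
Y = -244161785/17319 (Y = (21160 + (-125)**4)/((-58 - 116) - 17145) = (21160 + 244140625)/(-174 - 17145) = 244161785/(-17319) = 244161785*(-1/17319) = -244161785/17319 ≈ -14098.)
Y - v(124) = -244161785/17319 - (-594 + 124**2 - 15*124) = -244161785/17319 - (-594 + 15376 - 1860) = -244161785/17319 - 1*12922 = -244161785/17319 - 12922 = -467957903/17319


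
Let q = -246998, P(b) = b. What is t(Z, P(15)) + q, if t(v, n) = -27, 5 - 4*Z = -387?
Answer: -247025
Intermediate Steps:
Z = 98 (Z = 5/4 - ¼*(-387) = 5/4 + 387/4 = 98)
t(Z, P(15)) + q = -27 - 246998 = -247025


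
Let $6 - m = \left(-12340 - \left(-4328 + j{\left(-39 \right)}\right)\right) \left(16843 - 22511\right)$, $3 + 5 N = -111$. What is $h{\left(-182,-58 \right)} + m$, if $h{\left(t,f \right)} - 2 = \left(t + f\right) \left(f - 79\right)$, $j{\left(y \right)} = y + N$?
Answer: $- \frac{225144228}{5} \approx -4.5029 \cdot 10^{7}$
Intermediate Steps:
$N = - \frac{114}{5}$ ($N = - \frac{3}{5} + \frac{1}{5} \left(-111\right) = - \frac{3}{5} - \frac{111}{5} = - \frac{114}{5} \approx -22.8$)
$j{\left(y \right)} = - \frac{114}{5} + y$ ($j{\left(y \right)} = y - \frac{114}{5} = - \frac{114}{5} + y$)
$h{\left(t,f \right)} = 2 + \left(-79 + f\right) \left(f + t\right)$ ($h{\left(t,f \right)} = 2 + \left(t + f\right) \left(f - 79\right) = 2 + \left(f + t\right) \left(-79 + f\right) = 2 + \left(-79 + f\right) \left(f + t\right)$)
$m = - \frac{225308638}{5}$ ($m = 6 - \left(-12340 + \left(4328 - \left(- \frac{114}{5} - 39\right)\right)\right) \left(16843 - 22511\right) = 6 - \left(-12340 + \left(4328 - - \frac{309}{5}\right)\right) \left(-5668\right) = 6 - \left(-12340 + \left(4328 + \frac{309}{5}\right)\right) \left(-5668\right) = 6 - \left(-12340 + \frac{21949}{5}\right) \left(-5668\right) = 6 - \left(- \frac{39751}{5}\right) \left(-5668\right) = 6 - \frac{225308668}{5} = - \frac{225308638}{5} \approx -4.5062 \cdot 10^{7}$)
$h{\left(-182,-58 \right)} + m = \left(2 + \left(-58\right)^{2} - -4582 - -14378 - -10556\right) - \frac{225308638}{5} = \left(2 + 3364 + 4582 + 14378 + 10556\right) - \frac{225308638}{5} = 32882 - \frac{225308638}{5} = - \frac{225144228}{5}$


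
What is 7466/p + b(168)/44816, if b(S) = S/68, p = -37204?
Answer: -710821723/3543085736 ≈ -0.20062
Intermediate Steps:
b(S) = S/68 (b(S) = S*(1/68) = S/68)
7466/p + b(168)/44816 = 7466/(-37204) + ((1/68)*168)/44816 = 7466*(-1/37204) + (42/17)*(1/44816) = -3733/18602 + 21/380936 = -710821723/3543085736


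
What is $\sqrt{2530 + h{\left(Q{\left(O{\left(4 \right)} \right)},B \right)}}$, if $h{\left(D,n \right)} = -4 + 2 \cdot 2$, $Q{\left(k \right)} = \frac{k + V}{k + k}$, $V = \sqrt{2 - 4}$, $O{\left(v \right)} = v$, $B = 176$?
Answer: $\sqrt{2530} \approx 50.299$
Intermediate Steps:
$V = i \sqrt{2}$ ($V = \sqrt{-2} = i \sqrt{2} \approx 1.4142 i$)
$Q{\left(k \right)} = \frac{k + i \sqrt{2}}{2 k}$ ($Q{\left(k \right)} = \frac{k + i \sqrt{2}}{k + k} = \frac{k + i \sqrt{2}}{2 k}$)
$h{\left(D,n \right)} = 0$ ($h{\left(D,n \right)} = -4 + 4 = 0$)
$\sqrt{2530 + h{\left(Q{\left(O{\left(4 \right)} \right)},B \right)}} = \sqrt{2530 + 0} = \sqrt{2530}$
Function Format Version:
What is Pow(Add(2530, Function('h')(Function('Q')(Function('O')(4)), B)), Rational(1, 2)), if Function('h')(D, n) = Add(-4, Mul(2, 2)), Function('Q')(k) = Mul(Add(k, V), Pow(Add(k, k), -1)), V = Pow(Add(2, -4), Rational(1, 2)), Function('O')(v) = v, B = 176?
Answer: Pow(2530, Rational(1, 2)) ≈ 50.299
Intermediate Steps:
V = Mul(I, Pow(2, Rational(1, 2))) (V = Pow(-2, Rational(1, 2)) = Mul(I, Pow(2, Rational(1, 2))) ≈ Mul(1.4142, I))
Function('Q')(k) = Mul(Rational(1, 2), Pow(k, -1), Add(k, Mul(I, Pow(2, Rational(1, 2))))) (Function('Q')(k) = Mul(Add(k, Mul(I, Pow(2, Rational(1, 2)))), Pow(Add(k, k), -1)) = Mul(Add(k, Mul(I, Pow(2, Rational(1, 2)))), Pow(Mul(2, k), -1)) = Mul(Add(k, Mul(I, Pow(2, Rational(1, 2)))), Mul(Rational(1, 2), Pow(k, -1))) = Mul(Rational(1, 2), Pow(k, -1), Add(k, Mul(I, Pow(2, Rational(1, 2))))))
Function('h')(D, n) = 0 (Function('h')(D, n) = Add(-4, 4) = 0)
Pow(Add(2530, Function('h')(Function('Q')(Function('O')(4)), B)), Rational(1, 2)) = Pow(Add(2530, 0), Rational(1, 2)) = Pow(2530, Rational(1, 2))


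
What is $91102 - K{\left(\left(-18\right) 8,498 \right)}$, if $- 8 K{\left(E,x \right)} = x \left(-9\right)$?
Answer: $\frac{362167}{4} \approx 90542.0$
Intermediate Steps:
$K{\left(E,x \right)} = \frac{9 x}{8}$ ($K{\left(E,x \right)} = - \frac{x \left(-9\right)}{8} = - \frac{\left(-9\right) x}{8} = \frac{9 x}{8}$)
$91102 - K{\left(\left(-18\right) 8,498 \right)} = 91102 - \frac{9}{8} \cdot 498 = 91102 - \frac{2241}{4} = \frac{362167}{4}$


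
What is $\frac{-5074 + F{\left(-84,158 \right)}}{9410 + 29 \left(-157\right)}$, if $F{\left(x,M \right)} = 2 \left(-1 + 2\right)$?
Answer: $- \frac{5072}{4857} \approx -1.0443$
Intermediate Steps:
$F{\left(x,M \right)} = 2$ ($F{\left(x,M \right)} = 2 \cdot 1 = 2$)
$\frac{-5074 + F{\left(-84,158 \right)}}{9410 + 29 \left(-157\right)} = \frac{-5074 + 2}{9410 + 29 \left(-157\right)} = - \frac{5072}{9410 - 4553} = - \frac{5072}{4857}$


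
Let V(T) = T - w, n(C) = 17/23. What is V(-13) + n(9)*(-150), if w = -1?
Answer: -2826/23 ≈ -122.87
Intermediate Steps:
n(C) = 17/23 (n(C) = 17*(1/23) = 17/23)
V(T) = 1 + T (V(T) = T - 1*(-1) = T + 1 = 1 + T)
V(-13) + n(9)*(-150) = (1 - 13) + (17/23)*(-150) = -12 - 2550/23 = -2826/23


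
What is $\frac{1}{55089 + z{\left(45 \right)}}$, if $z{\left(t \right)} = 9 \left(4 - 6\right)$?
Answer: $\frac{1}{55071} \approx 1.8158 \cdot 10^{-5}$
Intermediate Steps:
$z{\left(t \right)} = -18$ ($z{\left(t \right)} = 9 \left(-2\right) = -18$)
$\frac{1}{55089 + z{\left(45 \right)}} = \frac{1}{55089 - 18} = \frac{1}{55071}$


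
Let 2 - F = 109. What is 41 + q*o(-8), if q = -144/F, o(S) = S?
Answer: 3235/107 ≈ 30.234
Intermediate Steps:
F = -107 (F = 2 - 1*109 = 2 - 109 = -107)
q = 144/107 (q = -144/(-107) = -144*(-1/107) = 144/107 ≈ 1.3458)
41 + q*o(-8) = 41 + (144/107)*(-8) = 41 - 1152/107 = 3235/107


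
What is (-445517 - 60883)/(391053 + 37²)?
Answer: -253200/196211 ≈ -1.2904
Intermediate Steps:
(-445517 - 60883)/(391053 + 37²) = -506400/(391053 + 1369) = -506400/392422 = -506400*1/392422 = -253200/196211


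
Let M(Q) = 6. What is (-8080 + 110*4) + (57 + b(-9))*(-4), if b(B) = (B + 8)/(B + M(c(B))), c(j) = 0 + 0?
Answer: -23608/3 ≈ -7869.3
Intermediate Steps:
c(j) = 0
b(B) = (8 + B)/(6 + B) (b(B) = (B + 8)/(B + 6) = (8 + B)/(6 + B))
(-8080 + 110*4) + (57 + b(-9))*(-4) = (-8080 + 110*4) + (57 + (8 - 9)/(6 - 9))*(-4) = (-8080 + 440) + (57 - 1/(-3))*(-4) = -7640 + (57 - 1/3*(-1))*(-4) = -7640 + (57 + 1/3)*(-4) = -7640 + (172/3)*(-4) = -7640 - 688/3 = -23608/3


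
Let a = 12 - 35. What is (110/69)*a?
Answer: -110/3 ≈ -36.667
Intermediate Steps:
a = -23
(110/69)*a = (110/69)*(-23) = -110/3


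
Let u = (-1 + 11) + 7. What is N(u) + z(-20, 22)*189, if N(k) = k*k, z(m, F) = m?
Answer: -3491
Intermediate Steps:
u = 17 (u = 10 + 7 = 17)
N(k) = k²
N(u) + z(-20, 22)*189 = 17² - 20*189 = 289 - 3780 = -3491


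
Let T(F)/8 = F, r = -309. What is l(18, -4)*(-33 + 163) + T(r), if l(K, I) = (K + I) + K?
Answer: 1688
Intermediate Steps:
l(K, I) = I + 2*K (l(K, I) = (I + K) + K = I + 2*K)
T(F) = 8*F
l(18, -4)*(-33 + 163) + T(r) = (-4 + 2*18)*(-33 + 163) + 8*(-309) = (-4 + 36)*130 - 2472 = 32*130 - 2472 = 4160 - 2472 = 1688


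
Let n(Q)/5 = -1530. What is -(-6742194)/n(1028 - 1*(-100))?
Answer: -1123699/1275 ≈ -881.33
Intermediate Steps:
n(Q) = -7650 (n(Q) = 5*(-1530) = -7650)
-(-6742194)/n(1028 - 1*(-100)) = -(-6742194)/(-7650) = -(-6742194)*(-1)/7650 = -1*1123699/1275 = -1123699/1275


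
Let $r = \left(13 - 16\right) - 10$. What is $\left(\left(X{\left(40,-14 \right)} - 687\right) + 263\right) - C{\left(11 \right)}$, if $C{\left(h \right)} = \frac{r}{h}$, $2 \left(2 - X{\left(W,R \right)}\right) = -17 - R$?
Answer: $- \frac{9225}{22} \approx -419.32$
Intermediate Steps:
$r = -13$ ($r = -3 - 10 = -13$)
$X{\left(W,R \right)} = \frac{21}{2} + \frac{R}{2}$ ($X{\left(W,R \right)} = 2 - \frac{-17 - R}{2} = 2 + \left(\frac{17}{2} + \frac{R}{2}\right) = \frac{21}{2} + \frac{R}{2}$)
$C{\left(h \right)} = - \frac{13}{h}$
$\left(\left(X{\left(40,-14 \right)} - 687\right) + 263\right) - C{\left(11 \right)} = \left(\left(\left(\frac{21}{2} + \frac{1}{2} \left(-14\right)\right) - 687\right) + 263\right) - - \frac{13}{11} = \left(\left(\left(\frac{21}{2} - 7\right) - 687\right) + 263\right) - \left(-13\right) \frac{1}{11} = \left(\left(\frac{7}{2} - 687\right) + 263\right) - - \frac{13}{11} = \left(- \frac{1367}{2} + 263\right) + \frac{13}{11} = - \frac{841}{2} + \frac{13}{11} = - \frac{9225}{22}$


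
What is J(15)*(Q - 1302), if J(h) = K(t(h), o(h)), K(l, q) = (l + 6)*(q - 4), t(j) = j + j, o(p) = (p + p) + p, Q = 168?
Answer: -1673784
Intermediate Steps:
o(p) = 3*p (o(p) = 2*p + p = 3*p)
t(j) = 2*j
K(l, q) = (-4 + q)*(6 + l) (K(l, q) = (6 + l)*(-4 + q) = (-4 + q)*(6 + l))
J(h) = -24 + 6*h² + 10*h (J(h) = -24 - 8*h + 6*(3*h) + (2*h)*(3*h) = -24 - 8*h + 18*h + 6*h² = -24 + 6*h² + 10*h)
J(15)*(Q - 1302) = (-24 + 6*15² + 10*15)*(168 - 1302) = (-24 + 6*225 + 150)*(-1134) = (-24 + 1350 + 150)*(-1134) = 1476*(-1134) = -1673784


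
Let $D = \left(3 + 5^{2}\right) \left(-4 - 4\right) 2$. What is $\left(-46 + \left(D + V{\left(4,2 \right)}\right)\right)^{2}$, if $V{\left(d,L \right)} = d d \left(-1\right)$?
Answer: $260100$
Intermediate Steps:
$V{\left(d,L \right)} = - d^{2}$ ($V{\left(d,L \right)} = d^{2} \left(-1\right) = - d^{2}$)
$D = -448$ ($D = \left(3 + 25\right) \left(-8\right) 2 = 28 \left(-8\right) 2 = \left(-224\right) 2 = -448$)
$\left(-46 + \left(D + V{\left(4,2 \right)}\right)\right)^{2} = \left(-46 - 464\right)^{2} = \left(-510\right)^{2} = 260100$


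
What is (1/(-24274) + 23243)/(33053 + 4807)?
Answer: 564200581/919013640 ≈ 0.61392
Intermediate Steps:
(1/(-24274) + 23243)/(33053 + 4807) = (-1/24274 + 23243)/37860 = (564200581/24274)*(1/37860) = 564200581/919013640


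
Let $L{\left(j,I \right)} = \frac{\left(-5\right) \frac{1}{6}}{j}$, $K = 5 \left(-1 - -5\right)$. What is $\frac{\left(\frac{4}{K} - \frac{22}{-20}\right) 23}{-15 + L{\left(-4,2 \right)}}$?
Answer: $- \frac{3588}{1775} \approx -2.0214$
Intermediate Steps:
$K = 20$ ($K = 5 \left(-1 + 5\right) = 5 \cdot 4 = 20$)
$L{\left(j,I \right)} = - \frac{5}{6 j}$ ($L{\left(j,I \right)} = \frac{\left(-5\right) \frac{1}{6}}{j} = - \frac{5}{6 j}$)
$\frac{\left(\frac{4}{K} - \frac{22}{-20}\right) 23}{-15 + L{\left(-4,2 \right)}} = \frac{\left(\frac{4}{20} - \frac{22}{-20}\right) 23}{-15 - \frac{5}{6 \left(-4\right)}} = \frac{\left(4 \cdot \frac{1}{20} - - \frac{11}{10}\right) 23}{-15 - - \frac{5}{24}} = \frac{\left(\frac{1}{5} + \frac{11}{10}\right) 23}{-15 + \frac{5}{24}} = \frac{\frac{13}{10} \cdot 23}{- \frac{355}{24}} = \frac{299}{10} \left(- \frac{24}{355}\right) = - \frac{3588}{1775}$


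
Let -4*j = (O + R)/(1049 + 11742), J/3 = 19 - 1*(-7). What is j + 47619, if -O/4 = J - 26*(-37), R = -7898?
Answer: 1218195287/25582 ≈ 47619.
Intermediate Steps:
J = 78 (J = 3*(19 - 1*(-7)) = 3*(19 + 7) = 3*26 = 78)
O = -4160 (O = -4*(78 - 26*(-37)) = -4*(78 + 962) = -4*1040 = -4160)
j = 6029/25582 (j = -(-4160 - 7898)/(4*(1049 + 11742)) = -(-6029)/(2*12791) = -1/4*(-12058/12791) = 6029/25582 ≈ 0.23567)
j + 47619 = 6029/25582 + 47619 = 1218195287/25582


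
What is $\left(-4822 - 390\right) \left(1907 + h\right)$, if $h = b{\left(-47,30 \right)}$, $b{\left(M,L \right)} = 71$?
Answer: $-10309336$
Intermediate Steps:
$h = 71$
$\left(-4822 - 390\right) \left(1907 + h\right) = \left(-4822 - 390\right) \left(1907 + 71\right) = \left(-5212\right) 1978 = -10309336$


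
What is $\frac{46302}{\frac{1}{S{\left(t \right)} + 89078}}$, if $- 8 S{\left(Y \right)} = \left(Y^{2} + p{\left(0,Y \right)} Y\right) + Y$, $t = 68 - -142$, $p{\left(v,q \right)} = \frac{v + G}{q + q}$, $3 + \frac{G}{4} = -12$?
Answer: $3868207986$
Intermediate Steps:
$G = -60$ ($G = -12 + 4 \left(-12\right) = -12 - 48 = -60$)
$p{\left(v,q \right)} = \frac{-60 + v}{2 q}$ ($p{\left(v,q \right)} = \frac{v - 60}{q + q} = \frac{-60 + v}{2 q}$)
$t = 210$ ($t = 68 + 142 = 210$)
$S{\left(Y \right)} = \frac{15}{4} - \frac{Y}{8} - \frac{Y^{2}}{8}$ ($S{\left(Y \right)} = - \frac{\left(Y^{2} + \frac{-60 + 0}{2 Y} Y\right) + Y}{8} = - \frac{\left(Y^{2} + \frac{1}{2} \frac{1}{Y} \left(-60\right) Y\right) + Y}{8} = - \frac{\left(Y^{2} + - \frac{30}{Y} Y\right) + Y}{8} = - \frac{\left(Y^{2} - 30\right) + Y}{8} = - \frac{\left(-30 + Y^{2}\right) + Y}{8} = - \frac{-30 + Y + Y^{2}}{8} = \frac{15}{4} - \frac{Y}{8} - \frac{Y^{2}}{8}$)
$\frac{46302}{\frac{1}{S{\left(t \right)} + 89078}} = \frac{46302}{\frac{1}{\left(\frac{15}{4} - \frac{105 \left(1 + 210\right)}{4}\right) + 89078}} = \frac{46302}{\frac{1}{\left(\frac{15}{4} - \frac{105}{4} \cdot 211\right) + 89078}} = \frac{46302}{\frac{1}{\left(\frac{15}{4} - \frac{22155}{4}\right) + 89078}} = \frac{46302}{\frac{1}{-5535 + 89078}} = \frac{46302}{\frac{1}{83543}} = 46302 \frac{1}{\frac{1}{83543}} = 46302 \cdot 83543 = 3868207986$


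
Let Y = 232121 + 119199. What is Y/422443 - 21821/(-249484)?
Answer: 96866847583/105392769412 ≈ 0.91910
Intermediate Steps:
Y = 351320
Y/422443 - 21821/(-249484) = 351320/422443 - 21821/(-249484) = 351320*(1/422443) - 21821*(-1/249484) = 351320/422443 + 21821/249484 = 96866847583/105392769412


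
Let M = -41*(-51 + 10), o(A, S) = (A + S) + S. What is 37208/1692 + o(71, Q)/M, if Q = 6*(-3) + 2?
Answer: 15653159/711063 ≈ 22.014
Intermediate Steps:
Q = -16 (Q = -18 + 2 = -16)
o(A, S) = A + 2*S
M = 1681 (M = -41*(-41) = 1681)
37208/1692 + o(71, Q)/M = 37208/1692 + (71 + 2*(-16))/1681 = 37208*(1/1692) + (71 - 32)*(1/1681) = 9302/423 + 39*(1/1681) = 9302/423 + 39/1681 = 15653159/711063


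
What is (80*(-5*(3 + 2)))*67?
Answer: -134000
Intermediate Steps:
(80*(-5*(3 + 2)))*67 = (80*(-5*5))*67 = (80*(-25))*67 = -2000*67 = -134000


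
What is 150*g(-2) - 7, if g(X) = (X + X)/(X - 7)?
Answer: 179/3 ≈ 59.667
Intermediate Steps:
g(X) = 2*X/(-7 + X) (g(X) = (2*X)/(-7 + X) = 2*X/(-7 + X))
150*g(-2) - 7 = 150*(2*(-2)/(-7 - 2)) - 7 = 150*(2*(-2)/(-9)) - 7 = 150*(2*(-2)*(-⅑)) - 7 = 150*(4/9) - 7 = 200/3 - 7 = 179/3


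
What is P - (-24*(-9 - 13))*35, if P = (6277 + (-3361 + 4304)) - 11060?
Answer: -22320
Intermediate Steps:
P = -3840 (P = (6277 + 943) - 11060 = 7220 - 11060 = -3840)
P - (-24*(-9 - 13))*35 = -3840 - (-24*(-9 - 13))*35 = -3840 - (-24*(-22))*35 = -3840 - 528*35 = -3840 - 1*18480 = -3840 - 18480 = -22320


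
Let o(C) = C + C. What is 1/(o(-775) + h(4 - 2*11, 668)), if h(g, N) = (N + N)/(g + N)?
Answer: -325/503082 ≈ -0.00064602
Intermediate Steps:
h(g, N) = 2*N/(N + g) (h(g, N) = (2*N)/(N + g) = 2*N/(N + g))
o(C) = 2*C
1/(o(-775) + h(4 - 2*11, 668)) = 1/(2*(-775) + 2*668/(668 + (4 - 2*11))) = 1/(-1550 + 2*668/(668 + (4 - 22))) = 1/(-1550 + 2*668/(668 - 18)) = 1/(-1550 + 2*668/650) = 1/(-1550 + 2*668*(1/650)) = 1/(-1550 + 668/325) = 1/(-503082/325) = -325/503082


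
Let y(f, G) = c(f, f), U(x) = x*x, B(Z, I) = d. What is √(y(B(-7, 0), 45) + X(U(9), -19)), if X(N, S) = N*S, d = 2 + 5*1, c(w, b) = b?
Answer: 2*I*√383 ≈ 39.141*I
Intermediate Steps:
d = 7 (d = 2 + 5 = 7)
B(Z, I) = 7
U(x) = x²
y(f, G) = f
√(y(B(-7, 0), 45) + X(U(9), -19)) = √(7 + 9²*(-19)) = √(7 + 81*(-19)) = √(7 - 1539) = √(-1532) = 2*I*√383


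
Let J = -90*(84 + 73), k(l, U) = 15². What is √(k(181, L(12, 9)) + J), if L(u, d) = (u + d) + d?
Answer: 3*I*√1545 ≈ 117.92*I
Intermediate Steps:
L(u, d) = u + 2*d (L(u, d) = (d + u) + d = u + 2*d)
k(l, U) = 225
J = -14130 (J = -90*157 = -14130)
√(k(181, L(12, 9)) + J) = √(225 - 14130) = √(-13905) = 3*I*√1545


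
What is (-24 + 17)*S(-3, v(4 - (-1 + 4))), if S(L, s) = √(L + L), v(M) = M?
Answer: -7*I*√6 ≈ -17.146*I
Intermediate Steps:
S(L, s) = √2*√L (S(L, s) = √(2*L) = √2*√L)
(-24 + 17)*S(-3, v(4 - (-1 + 4))) = (-24 + 17)*(√2*√(-3)) = -7*√2*I*√3 = -7*I*√6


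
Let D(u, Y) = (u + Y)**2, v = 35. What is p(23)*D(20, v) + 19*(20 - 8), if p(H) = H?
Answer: 69803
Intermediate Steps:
D(u, Y) = (Y + u)**2
p(23)*D(20, v) + 19*(20 - 8) = 23*(35 + 20)**2 + 19*(20 - 8) = 23*55**2 + 19*12 = 23*3025 + 228 = 69575 + 228 = 69803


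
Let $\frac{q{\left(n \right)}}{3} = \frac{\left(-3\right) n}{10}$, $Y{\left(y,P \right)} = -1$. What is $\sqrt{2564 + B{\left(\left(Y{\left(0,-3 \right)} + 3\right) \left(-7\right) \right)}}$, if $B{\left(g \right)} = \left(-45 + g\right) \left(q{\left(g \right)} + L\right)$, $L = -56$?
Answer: $\frac{3 \sqrt{14235}}{5} \approx 71.586$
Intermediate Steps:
$q{\left(n \right)} = - \frac{9 n}{10}$ ($q{\left(n \right)} = 3 \frac{\left(-3\right) n}{10} = 3 - 3 n \frac{1}{10} = 3 \left(- \frac{3 n}{10}\right) = - \frac{9 n}{10}$)
$B{\left(g \right)} = \left(-56 - \frac{9 g}{10}\right) \left(-45 + g\right)$ ($B{\left(g \right)} = \left(-45 + g\right) \left(- \frac{9 g}{10} - 56\right) = \left(-45 + g\right) \left(-56 - \frac{9 g}{10}\right) = \left(-56 - \frac{9 g}{10}\right) \left(-45 + g\right)$)
$\sqrt{2564 + B{\left(\left(Y{\left(0,-3 \right)} + 3\right) \left(-7\right) \right)}} = \sqrt{2564 - \left(-2520 + \frac{9 \cdot 49 \left(-1 + 3\right)^{2}}{10} + \frac{31}{2} \left(-1 + 3\right) \left(-7\right)\right)} = \sqrt{2564 - \left(-2520 + \frac{882}{5} + \frac{31}{2} \cdot 2 \left(-7\right)\right)} = \sqrt{2564 - \left(-2737 + \frac{882}{5}\right)} = \sqrt{2564 + \left(2520 + 217 - \frac{882}{5}\right)} = \sqrt{2564 + \frac{12803}{5}} = \sqrt{\frac{25623}{5}} = \frac{3 \sqrt{14235}}{5}$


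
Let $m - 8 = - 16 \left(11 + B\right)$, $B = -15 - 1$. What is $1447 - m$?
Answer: $1359$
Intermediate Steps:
$B = -16$ ($B = -15 - 1 = -16$)
$m = 88$ ($m = 8 - 16 \left(11 - 16\right) = 8 - -80 = 8 + 80 = 88$)
$1447 - m = 1447 - 88 = 1359$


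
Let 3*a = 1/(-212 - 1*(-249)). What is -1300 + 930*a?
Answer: -47790/37 ≈ -1291.6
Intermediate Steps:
a = 1/111 (a = 1/(3*(-212 - 1*(-249))) = 1/(3*(-212 + 249)) = (1/3)/37 = (1/3)*(1/37) = 1/111 ≈ 0.0090090)
-1300 + 930*a = -1300 + 930*(1/111) = -1300 + 310/37 = -47790/37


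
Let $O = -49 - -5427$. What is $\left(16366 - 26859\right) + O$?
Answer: $-5115$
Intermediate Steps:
$O = 5378$ ($O = -49 + 5427 = 5378$)
$\left(16366 - 26859\right) + O = \left(16366 - 26859\right) + 5378 = -10493 + 5378 = -5115$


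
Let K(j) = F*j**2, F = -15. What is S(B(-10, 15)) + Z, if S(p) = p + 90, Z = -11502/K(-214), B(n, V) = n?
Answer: 9161117/114490 ≈ 80.017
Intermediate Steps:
K(j) = -15*j**2
Z = 1917/114490 (Z = -11502/((-15*(-214)**2)) = -11502/((-15*45796)) = -11502/(-686940) = -11502*(-1/686940) = 1917/114490 ≈ 0.016744)
S(p) = 90 + p
S(B(-10, 15)) + Z = (90 - 10) + 1917/114490 = 80 + 1917/114490 = 9161117/114490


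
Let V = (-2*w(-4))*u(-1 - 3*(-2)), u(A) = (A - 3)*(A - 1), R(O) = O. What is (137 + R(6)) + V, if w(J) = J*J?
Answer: -113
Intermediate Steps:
w(J) = J²
u(A) = (-1 + A)*(-3 + A) (u(A) = (-3 + A)*(-1 + A) = (-1 + A)*(-3 + A))
V = -256 (V = (-2*(-4)²)*(3 + (-1 - 3*(-2))² - 4*(-1 - 3*(-2))) = (-2*16)*(3 + (-1 + 6)² - 4*(-1 + 6)) = -32*(3 + 5² - 4*5) = -32*(3 + 25 - 20) = -32*8 = -256)
(137 + R(6)) + V = (137 + 6) - 256 = 143 - 256 = -113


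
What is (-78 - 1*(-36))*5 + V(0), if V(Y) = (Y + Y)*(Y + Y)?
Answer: -210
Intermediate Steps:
V(Y) = 4*Y**2 (V(Y) = (2*Y)*(2*Y) = 4*Y**2)
(-78 - 1*(-36))*5 + V(0) = (-78 - 1*(-36))*5 + 4*0**2 = (-78 + 36)*5 + 4*0 = -42*5 + 0 = -210 + 0 = -210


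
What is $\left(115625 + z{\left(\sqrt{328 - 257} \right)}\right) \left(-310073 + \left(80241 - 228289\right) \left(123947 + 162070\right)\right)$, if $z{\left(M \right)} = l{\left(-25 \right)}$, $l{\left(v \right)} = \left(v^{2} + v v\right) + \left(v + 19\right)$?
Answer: $-4948765785322541$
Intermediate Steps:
$l{\left(v \right)} = 19 + v + 2 v^{2}$ ($l{\left(v \right)} = \left(v^{2} + v^{2}\right) + \left(19 + v\right) = 2 v^{2} + \left(19 + v\right) = 19 + v + 2 v^{2}$)
$z{\left(M \right)} = 1244$ ($z{\left(M \right)} = 19 - 25 + 2 \left(-25\right)^{2} = 19 - 25 + 2 \cdot 625 = 19 - 25 + 1250 = 1244$)
$\left(115625 + z{\left(\sqrt{328 - 257} \right)}\right) \left(-310073 + \left(80241 - 228289\right) \left(123947 + 162070\right)\right) = \left(115625 + 1244\right) \left(-310073 + \left(80241 - 228289\right) \left(123947 + 162070\right)\right) = 116869 \left(-310073 - 42344244816\right) = 116869 \left(-42344554889\right) = -4948765785322541$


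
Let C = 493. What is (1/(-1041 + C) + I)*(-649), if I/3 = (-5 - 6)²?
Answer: -129101027/548 ≈ -2.3559e+5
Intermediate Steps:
I = 363 (I = 3*(-5 - 6)² = 3*(-11)² = 3*121 = 363)
(1/(-1041 + C) + I)*(-649) = (1/(-1041 + 493) + 363)*(-649) = (1/(-548) + 363)*(-649) = (-1/548 + 363)*(-649) = (198923/548)*(-649) = -129101027/548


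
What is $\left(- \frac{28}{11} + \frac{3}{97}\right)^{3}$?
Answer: $- \frac{19313545987}{1214767763} \approx -15.899$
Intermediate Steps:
$\left(- \frac{28}{11} + \frac{3}{97}\right)^{3} = \left(- \frac{2683}{1067}\right)^{3} = - \frac{19313545987}{1214767763}$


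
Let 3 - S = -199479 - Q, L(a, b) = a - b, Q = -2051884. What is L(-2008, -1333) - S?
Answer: 1851727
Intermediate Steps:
S = -1852402 (S = 3 - (-199479 - 1*(-2051884)) = 3 - (-199479 + 2051884) = 3 - 1*1852405 = 3 - 1852405 = -1852402)
L(-2008, -1333) - S = (-2008 - 1*(-1333)) - 1*(-1852402) = (-2008 + 1333) + 1852402 = -675 + 1852402 = 1851727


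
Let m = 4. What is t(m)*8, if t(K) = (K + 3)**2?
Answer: 392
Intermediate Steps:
t(K) = (3 + K)**2
t(m)*8 = (3 + 4)**2*8 = 7**2*8 = 49*8 = 392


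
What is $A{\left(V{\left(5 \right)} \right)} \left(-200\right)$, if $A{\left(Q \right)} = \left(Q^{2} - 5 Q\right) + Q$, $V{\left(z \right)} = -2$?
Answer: $-2400$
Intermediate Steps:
$A{\left(Q \right)} = Q^{2} - 4 Q$
$A{\left(V{\left(5 \right)} \right)} \left(-200\right) = - 2 \left(-4 - 2\right) \left(-200\right) = \left(-2\right) \left(-6\right) \left(-200\right) = 12 \left(-200\right) = -2400$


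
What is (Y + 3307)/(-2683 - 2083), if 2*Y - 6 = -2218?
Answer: -2201/4766 ≈ -0.46181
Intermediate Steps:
Y = -1106 (Y = 3 + (1/2)*(-2218) = 3 - 1109 = -1106)
(Y + 3307)/(-2683 - 2083) = (-1106 + 3307)/(-2683 - 2083) = 2201/(-4766) = 2201*(-1/4766) = -2201/4766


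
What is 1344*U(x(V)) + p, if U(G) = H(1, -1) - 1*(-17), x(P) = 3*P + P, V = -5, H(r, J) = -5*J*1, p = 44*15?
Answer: 30228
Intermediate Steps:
p = 660
H(r, J) = -5*J
x(P) = 4*P
U(G) = 22 (U(G) = -5*(-1) - 1*(-17) = 5 + 17 = 22)
1344*U(x(V)) + p = 1344*22 + 660 = 29568 + 660 = 30228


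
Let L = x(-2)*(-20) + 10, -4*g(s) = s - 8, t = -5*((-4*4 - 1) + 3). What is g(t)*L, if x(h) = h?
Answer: -775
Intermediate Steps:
t = 70 (t = -5*((-16 - 1) + 3) = -5*(-17 + 3) = -5*(-14) = 70)
g(s) = 2 - s/4 (g(s) = -(s - 8)/4 = -(-8 + s)/4 = 2 - s/4)
L = 50 (L = -2*(-20) + 10 = 40 + 10 = 50)
g(t)*L = (2 - ¼*70)*50 = (2 - 35/2)*50 = -31/2*50 = -775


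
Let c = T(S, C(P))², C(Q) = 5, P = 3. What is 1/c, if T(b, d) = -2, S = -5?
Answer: ¼ ≈ 0.25000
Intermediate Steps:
c = 4 (c = (-2)² = 4)
1/c = 1/4 = ¼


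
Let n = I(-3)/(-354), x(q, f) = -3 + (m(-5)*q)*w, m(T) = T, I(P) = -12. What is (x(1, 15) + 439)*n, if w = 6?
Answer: 812/59 ≈ 13.763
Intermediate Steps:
x(q, f) = -3 - 30*q (x(q, f) = -3 - 5*q*6 = -3 - 30*q)
n = 2/59 (n = -12/(-354) = -12*(-1/354) = 2/59 ≈ 0.033898)
(x(1, 15) + 439)*n = ((-3 - 30*1) + 439)*(2/59) = ((-3 - 30) + 439)*(2/59) = (-33 + 439)*(2/59) = 406*(2/59) = 812/59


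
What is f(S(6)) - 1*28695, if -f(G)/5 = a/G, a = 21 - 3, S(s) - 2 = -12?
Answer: -28686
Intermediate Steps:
S(s) = -10 (S(s) = 2 - 12 = -10)
a = 18
f(G) = -90/G
f(S(6)) - 1*28695 = -90/(-10) - 1*28695 = -90*(-⅒) - 28695 = 9 - 28695 = -28686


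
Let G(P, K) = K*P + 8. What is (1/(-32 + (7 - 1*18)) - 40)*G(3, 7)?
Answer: -49909/43 ≈ -1160.7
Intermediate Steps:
G(P, K) = 8 + K*P
(1/(-32 + (7 - 1*18)) - 40)*G(3, 7) = (1/(-32 + (7 - 1*18)) - 40)*(8 + 7*3) = (1/(-32 + (7 - 18)) - 40)*(8 + 21) = (1/(-32 - 11) - 40)*29 = (1/(-43) - 40)*29 = (-1/43 - 40)*29 = -1721/43*29 = -49909/43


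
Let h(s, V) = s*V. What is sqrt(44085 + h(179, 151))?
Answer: 31*sqrt(74) ≈ 266.67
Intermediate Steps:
h(s, V) = V*s
sqrt(44085 + h(179, 151)) = sqrt(44085 + 151*179) = sqrt(44085 + 27029) = sqrt(71114) = 31*sqrt(74)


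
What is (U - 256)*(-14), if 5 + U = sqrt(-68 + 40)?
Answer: 3654 - 28*I*sqrt(7) ≈ 3654.0 - 74.081*I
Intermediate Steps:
U = -5 + 2*I*sqrt(7) (U = -5 + sqrt(-68 + 40) = -5 + sqrt(-28) = -5 + 2*I*sqrt(7) ≈ -5.0 + 5.2915*I)
(U - 256)*(-14) = ((-5 + 2*I*sqrt(7)) - 256)*(-14) = (-261 + 2*I*sqrt(7))*(-14) = 3654 - 28*I*sqrt(7)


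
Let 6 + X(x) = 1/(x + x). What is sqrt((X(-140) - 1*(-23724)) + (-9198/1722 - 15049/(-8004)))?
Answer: sqrt(3128474202651298830)/11485740 ≈ 154.00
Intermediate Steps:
X(x) = -6 + 1/(2*x) (X(x) = -6 + 1/(x + x) = -6 + 1/(2*x))
sqrt((X(-140) - 1*(-23724)) + (-9198/1722 - 15049/(-8004))) = sqrt(((-6 + (1/2)/(-140)) - 1*(-23724)) + (-9198/1722 - 15049/(-8004))) = sqrt(((-6 + (1/2)*(-1/140)) + 23724) + (-9198*1/1722 - 15049*(-1/8004))) = sqrt(((-6 - 1/280) + 23724) + (-219/41 + 15049/8004)) = sqrt((-1681/280 + 23724) - 1135867/328164) = sqrt(6641039/280 - 1135867/328164) = sqrt(544757969909/22971480) = sqrt(3128474202651298830)/11485740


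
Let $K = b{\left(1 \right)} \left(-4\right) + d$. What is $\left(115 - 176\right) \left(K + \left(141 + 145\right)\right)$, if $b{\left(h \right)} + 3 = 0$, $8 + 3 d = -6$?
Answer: $- \frac{53680}{3} \approx -17893.0$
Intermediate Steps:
$d = - \frac{14}{3}$ ($d = - \frac{8}{3} + \frac{1}{3} \left(-6\right) = - \frac{8}{3} - 2 = - \frac{14}{3} \approx -4.6667$)
$b{\left(h \right)} = -3$ ($b{\left(h \right)} = -3 + 0 = -3$)
$K = \frac{22}{3}$ ($K = \left(-3\right) \left(-4\right) - \frac{14}{3} = 12 - \frac{14}{3} = \frac{22}{3} \approx 7.3333$)
$\left(115 - 176\right) \left(K + \left(141 + 145\right)\right) = \left(115 - 176\right) \left(\frac{22}{3} + \left(141 + 145\right)\right) = - 61 \left(\frac{22}{3} + 286\right) = \left(-61\right) \frac{880}{3} = - \frac{53680}{3}$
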